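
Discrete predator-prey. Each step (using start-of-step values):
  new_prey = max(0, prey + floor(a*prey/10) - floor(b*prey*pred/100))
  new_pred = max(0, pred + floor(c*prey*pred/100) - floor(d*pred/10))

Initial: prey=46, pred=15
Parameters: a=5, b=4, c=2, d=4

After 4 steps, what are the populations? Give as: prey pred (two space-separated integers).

Answer: 1 27

Derivation:
Step 1: prey: 46+23-27=42; pred: 15+13-6=22
Step 2: prey: 42+21-36=27; pred: 22+18-8=32
Step 3: prey: 27+13-34=6; pred: 32+17-12=37
Step 4: prey: 6+3-8=1; pred: 37+4-14=27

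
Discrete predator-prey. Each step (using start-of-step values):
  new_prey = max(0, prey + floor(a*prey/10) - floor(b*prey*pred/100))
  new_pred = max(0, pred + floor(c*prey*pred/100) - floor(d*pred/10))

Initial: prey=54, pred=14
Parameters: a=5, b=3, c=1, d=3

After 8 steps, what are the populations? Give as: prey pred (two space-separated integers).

Step 1: prey: 54+27-22=59; pred: 14+7-4=17
Step 2: prey: 59+29-30=58; pred: 17+10-5=22
Step 3: prey: 58+29-38=49; pred: 22+12-6=28
Step 4: prey: 49+24-41=32; pred: 28+13-8=33
Step 5: prey: 32+16-31=17; pred: 33+10-9=34
Step 6: prey: 17+8-17=8; pred: 34+5-10=29
Step 7: prey: 8+4-6=6; pred: 29+2-8=23
Step 8: prey: 6+3-4=5; pred: 23+1-6=18

Answer: 5 18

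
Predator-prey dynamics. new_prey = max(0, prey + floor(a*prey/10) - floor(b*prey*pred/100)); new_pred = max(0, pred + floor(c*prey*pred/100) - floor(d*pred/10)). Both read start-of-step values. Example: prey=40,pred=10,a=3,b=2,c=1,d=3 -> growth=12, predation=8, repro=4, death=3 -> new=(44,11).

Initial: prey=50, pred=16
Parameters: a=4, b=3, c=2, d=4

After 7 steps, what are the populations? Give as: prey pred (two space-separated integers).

Answer: 0 8

Derivation:
Step 1: prey: 50+20-24=46; pred: 16+16-6=26
Step 2: prey: 46+18-35=29; pred: 26+23-10=39
Step 3: prey: 29+11-33=7; pred: 39+22-15=46
Step 4: prey: 7+2-9=0; pred: 46+6-18=34
Step 5: prey: 0+0-0=0; pred: 34+0-13=21
Step 6: prey: 0+0-0=0; pred: 21+0-8=13
Step 7: prey: 0+0-0=0; pred: 13+0-5=8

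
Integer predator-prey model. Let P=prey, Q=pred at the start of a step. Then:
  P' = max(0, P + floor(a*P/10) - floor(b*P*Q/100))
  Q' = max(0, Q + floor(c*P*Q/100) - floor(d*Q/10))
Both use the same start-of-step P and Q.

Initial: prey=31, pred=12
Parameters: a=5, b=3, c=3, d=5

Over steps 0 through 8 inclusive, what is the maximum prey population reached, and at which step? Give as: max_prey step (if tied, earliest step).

Step 1: prey: 31+15-11=35; pred: 12+11-6=17
Step 2: prey: 35+17-17=35; pred: 17+17-8=26
Step 3: prey: 35+17-27=25; pred: 26+27-13=40
Step 4: prey: 25+12-30=7; pred: 40+30-20=50
Step 5: prey: 7+3-10=0; pred: 50+10-25=35
Step 6: prey: 0+0-0=0; pred: 35+0-17=18
Step 7: prey: 0+0-0=0; pred: 18+0-9=9
Step 8: prey: 0+0-0=0; pred: 9+0-4=5
Max prey = 35 at step 1

Answer: 35 1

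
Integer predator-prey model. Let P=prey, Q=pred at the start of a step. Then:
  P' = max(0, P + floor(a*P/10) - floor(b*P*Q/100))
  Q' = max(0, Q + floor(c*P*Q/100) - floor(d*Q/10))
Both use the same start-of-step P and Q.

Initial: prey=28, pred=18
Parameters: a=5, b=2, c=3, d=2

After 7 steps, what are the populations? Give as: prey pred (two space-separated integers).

Answer: 0 54

Derivation:
Step 1: prey: 28+14-10=32; pred: 18+15-3=30
Step 2: prey: 32+16-19=29; pred: 30+28-6=52
Step 3: prey: 29+14-30=13; pred: 52+45-10=87
Step 4: prey: 13+6-22=0; pred: 87+33-17=103
Step 5: prey: 0+0-0=0; pred: 103+0-20=83
Step 6: prey: 0+0-0=0; pred: 83+0-16=67
Step 7: prey: 0+0-0=0; pred: 67+0-13=54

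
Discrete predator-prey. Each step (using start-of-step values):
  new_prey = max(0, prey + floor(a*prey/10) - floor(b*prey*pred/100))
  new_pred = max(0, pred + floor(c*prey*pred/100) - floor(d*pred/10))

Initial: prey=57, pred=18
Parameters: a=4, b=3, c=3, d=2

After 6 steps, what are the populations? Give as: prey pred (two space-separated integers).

Step 1: prey: 57+22-30=49; pred: 18+30-3=45
Step 2: prey: 49+19-66=2; pred: 45+66-9=102
Step 3: prey: 2+0-6=0; pred: 102+6-20=88
Step 4: prey: 0+0-0=0; pred: 88+0-17=71
Step 5: prey: 0+0-0=0; pred: 71+0-14=57
Step 6: prey: 0+0-0=0; pred: 57+0-11=46

Answer: 0 46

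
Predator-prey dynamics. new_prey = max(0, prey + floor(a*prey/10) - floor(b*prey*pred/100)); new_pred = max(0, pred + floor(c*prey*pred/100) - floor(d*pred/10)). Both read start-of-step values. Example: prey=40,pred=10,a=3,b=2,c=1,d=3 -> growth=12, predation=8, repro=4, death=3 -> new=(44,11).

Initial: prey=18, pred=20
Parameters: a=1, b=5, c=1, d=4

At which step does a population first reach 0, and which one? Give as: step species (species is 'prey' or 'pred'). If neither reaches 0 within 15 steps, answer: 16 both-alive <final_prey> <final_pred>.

Step 1: prey: 18+1-18=1; pred: 20+3-8=15
Step 2: prey: 1+0-0=1; pred: 15+0-6=9
Step 3: prey: 1+0-0=1; pred: 9+0-3=6
Step 4: prey: 1+0-0=1; pred: 6+0-2=4
Step 5: prey: 1+0-0=1; pred: 4+0-1=3
Step 6: prey: 1+0-0=1; pred: 3+0-1=2
Step 7: prey: 1+0-0=1; pred: 2+0-0=2
Steps 8-15: state stable at prey=1, pred=2 (no change)
No extinction within 15 steps

Answer: 16 both-alive 1 2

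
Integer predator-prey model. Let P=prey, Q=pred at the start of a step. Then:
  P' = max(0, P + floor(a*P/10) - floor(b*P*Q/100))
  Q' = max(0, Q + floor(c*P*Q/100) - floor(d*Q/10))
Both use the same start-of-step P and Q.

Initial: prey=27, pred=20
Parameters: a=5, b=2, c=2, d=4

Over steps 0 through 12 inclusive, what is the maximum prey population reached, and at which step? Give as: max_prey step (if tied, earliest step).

Answer: 32 2

Derivation:
Step 1: prey: 27+13-10=30; pred: 20+10-8=22
Step 2: prey: 30+15-13=32; pred: 22+13-8=27
Step 3: prey: 32+16-17=31; pred: 27+17-10=34
Step 4: prey: 31+15-21=25; pred: 34+21-13=42
Step 5: prey: 25+12-21=16; pred: 42+21-16=47
Step 6: prey: 16+8-15=9; pred: 47+15-18=44
Step 7: prey: 9+4-7=6; pred: 44+7-17=34
Step 8: prey: 6+3-4=5; pred: 34+4-13=25
Step 9: prey: 5+2-2=5; pred: 25+2-10=17
Step 10: prey: 5+2-1=6; pred: 17+1-6=12
Step 11: prey: 6+3-1=8; pred: 12+1-4=9
Step 12: prey: 8+4-1=11; pred: 9+1-3=7
Max prey = 32 at step 2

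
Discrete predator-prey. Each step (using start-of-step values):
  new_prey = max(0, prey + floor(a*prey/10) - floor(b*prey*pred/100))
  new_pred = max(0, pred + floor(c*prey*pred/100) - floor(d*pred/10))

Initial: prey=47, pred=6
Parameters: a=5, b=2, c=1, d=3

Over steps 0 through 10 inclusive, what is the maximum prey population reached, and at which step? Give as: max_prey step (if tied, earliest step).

Step 1: prey: 47+23-5=65; pred: 6+2-1=7
Step 2: prey: 65+32-9=88; pred: 7+4-2=9
Step 3: prey: 88+44-15=117; pred: 9+7-2=14
Step 4: prey: 117+58-32=143; pred: 14+16-4=26
Step 5: prey: 143+71-74=140; pred: 26+37-7=56
Step 6: prey: 140+70-156=54; pred: 56+78-16=118
Step 7: prey: 54+27-127=0; pred: 118+63-35=146
Step 8: prey: 0+0-0=0; pred: 146+0-43=103
Step 9: prey: 0+0-0=0; pred: 103+0-30=73
Step 10: prey: 0+0-0=0; pred: 73+0-21=52
Max prey = 143 at step 4

Answer: 143 4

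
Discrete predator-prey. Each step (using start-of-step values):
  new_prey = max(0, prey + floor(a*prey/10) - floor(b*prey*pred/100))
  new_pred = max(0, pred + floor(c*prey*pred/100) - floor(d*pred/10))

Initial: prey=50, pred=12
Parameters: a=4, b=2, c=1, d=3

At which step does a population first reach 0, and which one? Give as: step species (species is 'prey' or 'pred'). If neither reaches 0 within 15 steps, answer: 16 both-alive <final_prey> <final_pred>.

Answer: 16 both-alive 9 4

Derivation:
Step 1: prey: 50+20-12=58; pred: 12+6-3=15
Step 2: prey: 58+23-17=64; pred: 15+8-4=19
Step 3: prey: 64+25-24=65; pred: 19+12-5=26
Step 4: prey: 65+26-33=58; pred: 26+16-7=35
Step 5: prey: 58+23-40=41; pred: 35+20-10=45
Step 6: prey: 41+16-36=21; pred: 45+18-13=50
Step 7: prey: 21+8-21=8; pred: 50+10-15=45
Step 8: prey: 8+3-7=4; pred: 45+3-13=35
Step 9: prey: 4+1-2=3; pred: 35+1-10=26
Step 10: prey: 3+1-1=3; pred: 26+0-7=19
Step 11: prey: 3+1-1=3; pred: 19+0-5=14
Step 12: prey: 3+1-0=4; pred: 14+0-4=10
Step 13: prey: 4+1-0=5; pred: 10+0-3=7
Step 14: prey: 5+2-0=7; pred: 7+0-2=5
Step 15: prey: 7+2-0=9; pred: 5+0-1=4
No extinction within 15 steps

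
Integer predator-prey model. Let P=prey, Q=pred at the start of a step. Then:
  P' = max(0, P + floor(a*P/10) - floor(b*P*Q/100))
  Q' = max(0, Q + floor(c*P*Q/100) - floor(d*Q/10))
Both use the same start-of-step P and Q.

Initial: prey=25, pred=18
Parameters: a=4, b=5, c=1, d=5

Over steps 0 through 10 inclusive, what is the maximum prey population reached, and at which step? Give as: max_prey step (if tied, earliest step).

Step 1: prey: 25+10-22=13; pred: 18+4-9=13
Step 2: prey: 13+5-8=10; pred: 13+1-6=8
Step 3: prey: 10+4-4=10; pred: 8+0-4=4
Step 4: prey: 10+4-2=12; pred: 4+0-2=2
Step 5: prey: 12+4-1=15; pred: 2+0-1=1
Step 6: prey: 15+6-0=21; pred: 1+0-0=1
Step 7: prey: 21+8-1=28; pred: 1+0-0=1
Step 8: prey: 28+11-1=38; pred: 1+0-0=1
Step 9: prey: 38+15-1=52; pred: 1+0-0=1
Step 10: prey: 52+20-2=70; pred: 1+0-0=1
Max prey = 70 at step 10

Answer: 70 10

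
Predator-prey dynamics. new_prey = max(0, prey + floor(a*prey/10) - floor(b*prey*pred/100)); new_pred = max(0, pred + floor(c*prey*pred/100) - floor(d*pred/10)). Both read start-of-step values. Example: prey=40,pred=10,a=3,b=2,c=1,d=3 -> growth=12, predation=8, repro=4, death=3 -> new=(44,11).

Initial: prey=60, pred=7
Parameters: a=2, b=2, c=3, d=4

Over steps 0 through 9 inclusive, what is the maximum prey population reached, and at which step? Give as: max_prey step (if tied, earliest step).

Step 1: prey: 60+12-8=64; pred: 7+12-2=17
Step 2: prey: 64+12-21=55; pred: 17+32-6=43
Step 3: prey: 55+11-47=19; pred: 43+70-17=96
Step 4: prey: 19+3-36=0; pred: 96+54-38=112
Step 5: prey: 0+0-0=0; pred: 112+0-44=68
Step 6: prey: 0+0-0=0; pred: 68+0-27=41
Step 7: prey: 0+0-0=0; pred: 41+0-16=25
Step 8: prey: 0+0-0=0; pred: 25+0-10=15
Step 9: prey: 0+0-0=0; pred: 15+0-6=9
Max prey = 64 at step 1

Answer: 64 1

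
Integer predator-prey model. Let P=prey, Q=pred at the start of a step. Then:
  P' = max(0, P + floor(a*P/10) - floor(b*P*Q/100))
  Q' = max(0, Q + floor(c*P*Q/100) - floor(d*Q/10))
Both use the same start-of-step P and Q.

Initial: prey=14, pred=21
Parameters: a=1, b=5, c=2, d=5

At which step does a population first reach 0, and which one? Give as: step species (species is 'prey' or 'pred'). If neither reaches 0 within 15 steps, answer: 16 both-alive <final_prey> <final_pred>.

Answer: 16 both-alive 1 1

Derivation:
Step 1: prey: 14+1-14=1; pred: 21+5-10=16
Step 2: prey: 1+0-0=1; pred: 16+0-8=8
Step 3: prey: 1+0-0=1; pred: 8+0-4=4
Step 4: prey: 1+0-0=1; pred: 4+0-2=2
Step 5: prey: 1+0-0=1; pred: 2+0-1=1
Step 6: prey: 1+0-0=1; pred: 1+0-0=1
Steps 7-15: state stable at prey=1, pred=1 (no change)
No extinction within 15 steps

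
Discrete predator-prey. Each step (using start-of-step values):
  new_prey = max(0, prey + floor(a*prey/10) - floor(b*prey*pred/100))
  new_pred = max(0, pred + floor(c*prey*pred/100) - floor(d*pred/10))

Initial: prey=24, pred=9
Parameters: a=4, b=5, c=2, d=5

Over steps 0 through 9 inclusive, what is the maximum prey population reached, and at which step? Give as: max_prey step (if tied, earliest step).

Answer: 36 9

Derivation:
Step 1: prey: 24+9-10=23; pred: 9+4-4=9
Step 2: prey: 23+9-10=22; pred: 9+4-4=9
Step 3: prey: 22+8-9=21; pred: 9+3-4=8
Step 4: prey: 21+8-8=21; pred: 8+3-4=7
Step 5: prey: 21+8-7=22; pred: 7+2-3=6
Step 6: prey: 22+8-6=24; pred: 6+2-3=5
Step 7: prey: 24+9-6=27; pred: 5+2-2=5
Step 8: prey: 27+10-6=31; pred: 5+2-2=5
Step 9: prey: 31+12-7=36; pred: 5+3-2=6
Max prey = 36 at step 9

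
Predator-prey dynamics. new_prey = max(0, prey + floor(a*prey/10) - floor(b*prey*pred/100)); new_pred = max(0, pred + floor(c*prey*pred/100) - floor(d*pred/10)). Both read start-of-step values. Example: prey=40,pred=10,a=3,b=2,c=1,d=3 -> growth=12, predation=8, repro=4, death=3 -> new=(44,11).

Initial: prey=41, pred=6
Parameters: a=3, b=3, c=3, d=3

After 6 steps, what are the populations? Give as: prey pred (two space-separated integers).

Step 1: prey: 41+12-7=46; pred: 6+7-1=12
Step 2: prey: 46+13-16=43; pred: 12+16-3=25
Step 3: prey: 43+12-32=23; pred: 25+32-7=50
Step 4: prey: 23+6-34=0; pred: 50+34-15=69
Step 5: prey: 0+0-0=0; pred: 69+0-20=49
Step 6: prey: 0+0-0=0; pred: 49+0-14=35

Answer: 0 35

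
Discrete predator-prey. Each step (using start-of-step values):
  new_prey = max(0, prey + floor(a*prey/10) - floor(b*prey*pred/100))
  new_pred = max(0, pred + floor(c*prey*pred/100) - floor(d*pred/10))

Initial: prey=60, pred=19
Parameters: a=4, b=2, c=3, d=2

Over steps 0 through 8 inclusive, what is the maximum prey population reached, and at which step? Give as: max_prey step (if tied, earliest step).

Step 1: prey: 60+24-22=62; pred: 19+34-3=50
Step 2: prey: 62+24-62=24; pred: 50+93-10=133
Step 3: prey: 24+9-63=0; pred: 133+95-26=202
Step 4: prey: 0+0-0=0; pred: 202+0-40=162
Step 5: prey: 0+0-0=0; pred: 162+0-32=130
Step 6: prey: 0+0-0=0; pred: 130+0-26=104
Step 7: prey: 0+0-0=0; pred: 104+0-20=84
Step 8: prey: 0+0-0=0; pred: 84+0-16=68
Max prey = 62 at step 1

Answer: 62 1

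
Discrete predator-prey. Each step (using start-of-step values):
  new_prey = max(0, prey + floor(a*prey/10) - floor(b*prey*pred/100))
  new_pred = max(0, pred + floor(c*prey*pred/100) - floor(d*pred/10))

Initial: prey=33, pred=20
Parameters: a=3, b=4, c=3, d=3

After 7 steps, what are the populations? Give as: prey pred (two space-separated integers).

Step 1: prey: 33+9-26=16; pred: 20+19-6=33
Step 2: prey: 16+4-21=0; pred: 33+15-9=39
Step 3: prey: 0+0-0=0; pred: 39+0-11=28
Step 4: prey: 0+0-0=0; pred: 28+0-8=20
Step 5: prey: 0+0-0=0; pred: 20+0-6=14
Step 6: prey: 0+0-0=0; pred: 14+0-4=10
Step 7: prey: 0+0-0=0; pred: 10+0-3=7

Answer: 0 7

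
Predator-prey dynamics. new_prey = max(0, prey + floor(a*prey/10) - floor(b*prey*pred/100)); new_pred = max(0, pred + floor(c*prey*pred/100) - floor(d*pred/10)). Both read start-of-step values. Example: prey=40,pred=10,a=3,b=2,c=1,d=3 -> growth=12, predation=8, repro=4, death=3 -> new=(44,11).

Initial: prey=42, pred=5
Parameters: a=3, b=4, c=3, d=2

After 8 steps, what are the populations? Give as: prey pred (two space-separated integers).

Step 1: prey: 42+12-8=46; pred: 5+6-1=10
Step 2: prey: 46+13-18=41; pred: 10+13-2=21
Step 3: prey: 41+12-34=19; pred: 21+25-4=42
Step 4: prey: 19+5-31=0; pred: 42+23-8=57
Step 5: prey: 0+0-0=0; pred: 57+0-11=46
Step 6: prey: 0+0-0=0; pred: 46+0-9=37
Step 7: prey: 0+0-0=0; pred: 37+0-7=30
Step 8: prey: 0+0-0=0; pred: 30+0-6=24

Answer: 0 24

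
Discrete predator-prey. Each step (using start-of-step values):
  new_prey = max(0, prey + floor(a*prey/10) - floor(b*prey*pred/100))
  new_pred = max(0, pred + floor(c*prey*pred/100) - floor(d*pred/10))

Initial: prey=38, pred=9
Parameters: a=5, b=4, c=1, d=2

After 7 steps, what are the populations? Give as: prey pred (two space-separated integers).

Answer: 7 24

Derivation:
Step 1: prey: 38+19-13=44; pred: 9+3-1=11
Step 2: prey: 44+22-19=47; pred: 11+4-2=13
Step 3: prey: 47+23-24=46; pred: 13+6-2=17
Step 4: prey: 46+23-31=38; pred: 17+7-3=21
Step 5: prey: 38+19-31=26; pred: 21+7-4=24
Step 6: prey: 26+13-24=15; pred: 24+6-4=26
Step 7: prey: 15+7-15=7; pred: 26+3-5=24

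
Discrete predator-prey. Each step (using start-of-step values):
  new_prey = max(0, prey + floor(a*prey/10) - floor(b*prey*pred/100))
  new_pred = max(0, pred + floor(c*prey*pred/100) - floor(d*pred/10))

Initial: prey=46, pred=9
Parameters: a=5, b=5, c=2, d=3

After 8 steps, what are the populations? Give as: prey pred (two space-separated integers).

Answer: 0 9

Derivation:
Step 1: prey: 46+23-20=49; pred: 9+8-2=15
Step 2: prey: 49+24-36=37; pred: 15+14-4=25
Step 3: prey: 37+18-46=9; pred: 25+18-7=36
Step 4: prey: 9+4-16=0; pred: 36+6-10=32
Step 5: prey: 0+0-0=0; pred: 32+0-9=23
Step 6: prey: 0+0-0=0; pred: 23+0-6=17
Step 7: prey: 0+0-0=0; pred: 17+0-5=12
Step 8: prey: 0+0-0=0; pred: 12+0-3=9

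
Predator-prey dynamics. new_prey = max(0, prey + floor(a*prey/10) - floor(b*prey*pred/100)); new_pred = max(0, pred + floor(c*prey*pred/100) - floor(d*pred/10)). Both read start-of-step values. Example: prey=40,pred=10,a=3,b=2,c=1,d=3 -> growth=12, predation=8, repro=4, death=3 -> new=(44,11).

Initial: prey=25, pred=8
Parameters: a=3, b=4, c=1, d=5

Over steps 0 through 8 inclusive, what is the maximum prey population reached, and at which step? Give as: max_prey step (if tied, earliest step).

Step 1: prey: 25+7-8=24; pred: 8+2-4=6
Step 2: prey: 24+7-5=26; pred: 6+1-3=4
Step 3: prey: 26+7-4=29; pred: 4+1-2=3
Step 4: prey: 29+8-3=34; pred: 3+0-1=2
Step 5: prey: 34+10-2=42; pred: 2+0-1=1
Step 6: prey: 42+12-1=53; pred: 1+0-0=1
Step 7: prey: 53+15-2=66; pred: 1+0-0=1
Step 8: prey: 66+19-2=83; pred: 1+0-0=1
Max prey = 83 at step 8

Answer: 83 8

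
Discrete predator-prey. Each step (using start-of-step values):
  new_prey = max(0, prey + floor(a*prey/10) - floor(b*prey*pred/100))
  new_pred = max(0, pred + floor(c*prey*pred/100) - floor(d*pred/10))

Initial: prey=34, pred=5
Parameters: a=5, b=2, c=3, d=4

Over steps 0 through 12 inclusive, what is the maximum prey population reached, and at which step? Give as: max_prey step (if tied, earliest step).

Step 1: prey: 34+17-3=48; pred: 5+5-2=8
Step 2: prey: 48+24-7=65; pred: 8+11-3=16
Step 3: prey: 65+32-20=77; pred: 16+31-6=41
Step 4: prey: 77+38-63=52; pred: 41+94-16=119
Step 5: prey: 52+26-123=0; pred: 119+185-47=257
Step 6: prey: 0+0-0=0; pred: 257+0-102=155
Step 7: prey: 0+0-0=0; pred: 155+0-62=93
Step 8: prey: 0+0-0=0; pred: 93+0-37=56
Step 9: prey: 0+0-0=0; pred: 56+0-22=34
Step 10: prey: 0+0-0=0; pred: 34+0-13=21
Step 11: prey: 0+0-0=0; pred: 21+0-8=13
Step 12: prey: 0+0-0=0; pred: 13+0-5=8
Max prey = 77 at step 3

Answer: 77 3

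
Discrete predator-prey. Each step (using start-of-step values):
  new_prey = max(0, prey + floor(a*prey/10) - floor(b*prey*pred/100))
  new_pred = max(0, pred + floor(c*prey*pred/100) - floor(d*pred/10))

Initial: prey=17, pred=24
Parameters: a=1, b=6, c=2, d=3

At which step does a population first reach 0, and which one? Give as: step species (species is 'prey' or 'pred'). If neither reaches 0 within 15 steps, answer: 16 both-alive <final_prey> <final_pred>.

Answer: 1 prey

Derivation:
Step 1: prey: 17+1-24=0; pred: 24+8-7=25
First extinction: prey at step 1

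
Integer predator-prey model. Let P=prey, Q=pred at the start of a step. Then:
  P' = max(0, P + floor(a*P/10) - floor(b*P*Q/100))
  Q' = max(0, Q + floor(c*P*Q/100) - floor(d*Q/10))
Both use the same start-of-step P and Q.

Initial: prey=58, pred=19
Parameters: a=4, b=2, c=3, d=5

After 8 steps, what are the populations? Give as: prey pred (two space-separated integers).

Answer: 0 5

Derivation:
Step 1: prey: 58+23-22=59; pred: 19+33-9=43
Step 2: prey: 59+23-50=32; pred: 43+76-21=98
Step 3: prey: 32+12-62=0; pred: 98+94-49=143
Step 4: prey: 0+0-0=0; pred: 143+0-71=72
Step 5: prey: 0+0-0=0; pred: 72+0-36=36
Step 6: prey: 0+0-0=0; pred: 36+0-18=18
Step 7: prey: 0+0-0=0; pred: 18+0-9=9
Step 8: prey: 0+0-0=0; pred: 9+0-4=5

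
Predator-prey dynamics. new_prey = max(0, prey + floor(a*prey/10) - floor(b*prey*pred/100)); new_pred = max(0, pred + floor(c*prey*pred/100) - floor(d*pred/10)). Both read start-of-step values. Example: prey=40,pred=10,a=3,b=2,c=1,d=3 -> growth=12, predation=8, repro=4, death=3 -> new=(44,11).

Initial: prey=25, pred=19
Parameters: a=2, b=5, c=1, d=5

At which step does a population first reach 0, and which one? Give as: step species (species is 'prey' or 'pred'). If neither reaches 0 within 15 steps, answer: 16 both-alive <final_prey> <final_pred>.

Answer: 16 both-alive 3 1

Derivation:
Step 1: prey: 25+5-23=7; pred: 19+4-9=14
Step 2: prey: 7+1-4=4; pred: 14+0-7=7
Step 3: prey: 4+0-1=3; pred: 7+0-3=4
Step 4: prey: 3+0-0=3; pred: 4+0-2=2
Step 5: prey: 3+0-0=3; pred: 2+0-1=1
Step 6: prey: 3+0-0=3; pred: 1+0-0=1
Steps 7-15: state stable at prey=3, pred=1 (no change)
No extinction within 15 steps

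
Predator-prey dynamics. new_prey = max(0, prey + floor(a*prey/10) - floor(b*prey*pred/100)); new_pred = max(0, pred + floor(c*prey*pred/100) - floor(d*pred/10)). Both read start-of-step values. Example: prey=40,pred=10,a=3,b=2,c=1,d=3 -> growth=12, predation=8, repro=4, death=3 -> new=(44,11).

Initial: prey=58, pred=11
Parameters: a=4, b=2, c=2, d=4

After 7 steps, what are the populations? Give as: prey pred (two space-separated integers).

Step 1: prey: 58+23-12=69; pred: 11+12-4=19
Step 2: prey: 69+27-26=70; pred: 19+26-7=38
Step 3: prey: 70+28-53=45; pred: 38+53-15=76
Step 4: prey: 45+18-68=0; pred: 76+68-30=114
Step 5: prey: 0+0-0=0; pred: 114+0-45=69
Step 6: prey: 0+0-0=0; pred: 69+0-27=42
Step 7: prey: 0+0-0=0; pred: 42+0-16=26

Answer: 0 26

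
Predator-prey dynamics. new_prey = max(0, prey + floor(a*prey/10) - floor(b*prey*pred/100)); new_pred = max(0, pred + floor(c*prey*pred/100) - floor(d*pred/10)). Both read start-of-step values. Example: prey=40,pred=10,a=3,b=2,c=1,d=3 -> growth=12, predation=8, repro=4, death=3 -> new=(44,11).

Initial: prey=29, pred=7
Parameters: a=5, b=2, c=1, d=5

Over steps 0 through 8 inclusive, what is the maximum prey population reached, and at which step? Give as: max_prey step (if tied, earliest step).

Answer: 224 7

Derivation:
Step 1: prey: 29+14-4=39; pred: 7+2-3=6
Step 2: prey: 39+19-4=54; pred: 6+2-3=5
Step 3: prey: 54+27-5=76; pred: 5+2-2=5
Step 4: prey: 76+38-7=107; pred: 5+3-2=6
Step 5: prey: 107+53-12=148; pred: 6+6-3=9
Step 6: prey: 148+74-26=196; pred: 9+13-4=18
Step 7: prey: 196+98-70=224; pred: 18+35-9=44
Step 8: prey: 224+112-197=139; pred: 44+98-22=120
Max prey = 224 at step 7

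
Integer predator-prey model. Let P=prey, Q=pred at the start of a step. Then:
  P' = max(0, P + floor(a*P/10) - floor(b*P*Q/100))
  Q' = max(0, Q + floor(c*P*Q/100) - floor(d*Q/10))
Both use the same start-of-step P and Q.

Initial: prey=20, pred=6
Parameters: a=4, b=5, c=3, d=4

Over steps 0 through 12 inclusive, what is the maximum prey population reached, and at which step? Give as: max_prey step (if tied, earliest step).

Answer: 23 2

Derivation:
Step 1: prey: 20+8-6=22; pred: 6+3-2=7
Step 2: prey: 22+8-7=23; pred: 7+4-2=9
Step 3: prey: 23+9-10=22; pred: 9+6-3=12
Step 4: prey: 22+8-13=17; pred: 12+7-4=15
Step 5: prey: 17+6-12=11; pred: 15+7-6=16
Step 6: prey: 11+4-8=7; pred: 16+5-6=15
Step 7: prey: 7+2-5=4; pred: 15+3-6=12
Step 8: prey: 4+1-2=3; pred: 12+1-4=9
Step 9: prey: 3+1-1=3; pred: 9+0-3=6
Step 10: prey: 3+1-0=4; pred: 6+0-2=4
Step 11: prey: 4+1-0=5; pred: 4+0-1=3
Step 12: prey: 5+2-0=7; pred: 3+0-1=2
Max prey = 23 at step 2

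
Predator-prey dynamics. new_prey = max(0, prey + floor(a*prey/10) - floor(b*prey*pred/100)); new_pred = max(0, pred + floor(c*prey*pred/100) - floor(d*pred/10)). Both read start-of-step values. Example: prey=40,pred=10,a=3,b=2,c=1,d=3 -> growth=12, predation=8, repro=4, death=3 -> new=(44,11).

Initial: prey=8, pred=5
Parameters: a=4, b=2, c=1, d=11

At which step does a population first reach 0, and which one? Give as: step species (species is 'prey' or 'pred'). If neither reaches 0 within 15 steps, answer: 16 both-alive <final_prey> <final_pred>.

Answer: 1 pred

Derivation:
Step 1: prey: 8+3-0=11; pred: 5+0-5=0
First extinction: pred at step 1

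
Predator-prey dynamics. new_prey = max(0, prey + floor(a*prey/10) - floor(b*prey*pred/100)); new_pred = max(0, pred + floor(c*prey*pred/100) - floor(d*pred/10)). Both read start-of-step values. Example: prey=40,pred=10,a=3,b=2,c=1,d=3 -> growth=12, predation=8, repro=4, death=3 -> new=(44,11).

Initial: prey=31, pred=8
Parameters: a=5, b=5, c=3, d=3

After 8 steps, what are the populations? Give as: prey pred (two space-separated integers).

Step 1: prey: 31+15-12=34; pred: 8+7-2=13
Step 2: prey: 34+17-22=29; pred: 13+13-3=23
Step 3: prey: 29+14-33=10; pred: 23+20-6=37
Step 4: prey: 10+5-18=0; pred: 37+11-11=37
Step 5: prey: 0+0-0=0; pred: 37+0-11=26
Step 6: prey: 0+0-0=0; pred: 26+0-7=19
Step 7: prey: 0+0-0=0; pred: 19+0-5=14
Step 8: prey: 0+0-0=0; pred: 14+0-4=10

Answer: 0 10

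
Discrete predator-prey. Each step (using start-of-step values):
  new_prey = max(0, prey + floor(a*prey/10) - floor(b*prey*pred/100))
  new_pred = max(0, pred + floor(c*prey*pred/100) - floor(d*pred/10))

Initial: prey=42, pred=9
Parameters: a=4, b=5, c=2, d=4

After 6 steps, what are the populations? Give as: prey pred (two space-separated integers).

Answer: 2 9

Derivation:
Step 1: prey: 42+16-18=40; pred: 9+7-3=13
Step 2: prey: 40+16-26=30; pred: 13+10-5=18
Step 3: prey: 30+12-27=15; pred: 18+10-7=21
Step 4: prey: 15+6-15=6; pred: 21+6-8=19
Step 5: prey: 6+2-5=3; pred: 19+2-7=14
Step 6: prey: 3+1-2=2; pred: 14+0-5=9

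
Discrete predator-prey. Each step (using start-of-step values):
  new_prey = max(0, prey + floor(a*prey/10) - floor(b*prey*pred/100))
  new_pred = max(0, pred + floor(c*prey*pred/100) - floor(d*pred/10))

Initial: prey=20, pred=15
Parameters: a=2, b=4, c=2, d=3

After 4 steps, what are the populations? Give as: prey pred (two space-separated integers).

Step 1: prey: 20+4-12=12; pred: 15+6-4=17
Step 2: prey: 12+2-8=6; pred: 17+4-5=16
Step 3: prey: 6+1-3=4; pred: 16+1-4=13
Step 4: prey: 4+0-2=2; pred: 13+1-3=11

Answer: 2 11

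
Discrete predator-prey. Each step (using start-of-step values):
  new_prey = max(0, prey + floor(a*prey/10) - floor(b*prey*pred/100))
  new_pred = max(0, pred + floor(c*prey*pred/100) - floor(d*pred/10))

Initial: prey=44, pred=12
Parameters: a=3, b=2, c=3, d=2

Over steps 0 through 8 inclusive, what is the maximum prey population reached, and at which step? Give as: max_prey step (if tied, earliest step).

Answer: 47 1

Derivation:
Step 1: prey: 44+13-10=47; pred: 12+15-2=25
Step 2: prey: 47+14-23=38; pred: 25+35-5=55
Step 3: prey: 38+11-41=8; pred: 55+62-11=106
Step 4: prey: 8+2-16=0; pred: 106+25-21=110
Step 5: prey: 0+0-0=0; pred: 110+0-22=88
Step 6: prey: 0+0-0=0; pred: 88+0-17=71
Step 7: prey: 0+0-0=0; pred: 71+0-14=57
Step 8: prey: 0+0-0=0; pred: 57+0-11=46
Max prey = 47 at step 1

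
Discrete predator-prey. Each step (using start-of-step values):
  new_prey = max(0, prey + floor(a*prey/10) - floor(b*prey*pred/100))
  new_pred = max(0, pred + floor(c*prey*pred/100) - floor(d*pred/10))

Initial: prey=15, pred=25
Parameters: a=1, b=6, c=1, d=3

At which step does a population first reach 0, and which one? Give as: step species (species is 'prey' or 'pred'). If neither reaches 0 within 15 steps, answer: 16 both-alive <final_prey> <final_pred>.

Answer: 1 prey

Derivation:
Step 1: prey: 15+1-22=0; pred: 25+3-7=21
First extinction: prey at step 1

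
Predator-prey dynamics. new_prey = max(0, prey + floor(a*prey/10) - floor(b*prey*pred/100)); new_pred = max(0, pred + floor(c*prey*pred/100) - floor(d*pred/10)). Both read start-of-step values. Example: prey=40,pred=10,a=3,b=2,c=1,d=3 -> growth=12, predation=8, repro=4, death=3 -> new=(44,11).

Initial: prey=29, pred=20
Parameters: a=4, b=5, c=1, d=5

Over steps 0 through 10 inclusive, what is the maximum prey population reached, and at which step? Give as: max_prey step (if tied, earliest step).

Step 1: prey: 29+11-29=11; pred: 20+5-10=15
Step 2: prey: 11+4-8=7; pred: 15+1-7=9
Step 3: prey: 7+2-3=6; pred: 9+0-4=5
Step 4: prey: 6+2-1=7; pred: 5+0-2=3
Step 5: prey: 7+2-1=8; pred: 3+0-1=2
Step 6: prey: 8+3-0=11; pred: 2+0-1=1
Step 7: prey: 11+4-0=15; pred: 1+0-0=1
Step 8: prey: 15+6-0=21; pred: 1+0-0=1
Step 9: prey: 21+8-1=28; pred: 1+0-0=1
Step 10: prey: 28+11-1=38; pred: 1+0-0=1
Max prey = 38 at step 10

Answer: 38 10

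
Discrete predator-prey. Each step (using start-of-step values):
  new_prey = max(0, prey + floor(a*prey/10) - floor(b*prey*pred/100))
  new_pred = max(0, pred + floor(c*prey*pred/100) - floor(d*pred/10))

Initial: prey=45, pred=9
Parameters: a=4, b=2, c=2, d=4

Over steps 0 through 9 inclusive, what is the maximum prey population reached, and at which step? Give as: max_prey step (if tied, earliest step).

Answer: 62 2

Derivation:
Step 1: prey: 45+18-8=55; pred: 9+8-3=14
Step 2: prey: 55+22-15=62; pred: 14+15-5=24
Step 3: prey: 62+24-29=57; pred: 24+29-9=44
Step 4: prey: 57+22-50=29; pred: 44+50-17=77
Step 5: prey: 29+11-44=0; pred: 77+44-30=91
Step 6: prey: 0+0-0=0; pred: 91+0-36=55
Step 7: prey: 0+0-0=0; pred: 55+0-22=33
Step 8: prey: 0+0-0=0; pred: 33+0-13=20
Step 9: prey: 0+0-0=0; pred: 20+0-8=12
Max prey = 62 at step 2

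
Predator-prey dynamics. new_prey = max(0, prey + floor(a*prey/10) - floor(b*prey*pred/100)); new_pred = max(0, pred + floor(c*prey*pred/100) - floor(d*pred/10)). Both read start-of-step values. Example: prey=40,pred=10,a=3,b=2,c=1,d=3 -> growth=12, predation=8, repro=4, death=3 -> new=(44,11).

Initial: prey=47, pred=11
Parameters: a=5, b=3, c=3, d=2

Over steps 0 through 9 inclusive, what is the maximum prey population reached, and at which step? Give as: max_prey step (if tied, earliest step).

Step 1: prey: 47+23-15=55; pred: 11+15-2=24
Step 2: prey: 55+27-39=43; pred: 24+39-4=59
Step 3: prey: 43+21-76=0; pred: 59+76-11=124
Step 4: prey: 0+0-0=0; pred: 124+0-24=100
Step 5: prey: 0+0-0=0; pred: 100+0-20=80
Step 6: prey: 0+0-0=0; pred: 80+0-16=64
Step 7: prey: 0+0-0=0; pred: 64+0-12=52
Step 8: prey: 0+0-0=0; pred: 52+0-10=42
Step 9: prey: 0+0-0=0; pred: 42+0-8=34
Max prey = 55 at step 1

Answer: 55 1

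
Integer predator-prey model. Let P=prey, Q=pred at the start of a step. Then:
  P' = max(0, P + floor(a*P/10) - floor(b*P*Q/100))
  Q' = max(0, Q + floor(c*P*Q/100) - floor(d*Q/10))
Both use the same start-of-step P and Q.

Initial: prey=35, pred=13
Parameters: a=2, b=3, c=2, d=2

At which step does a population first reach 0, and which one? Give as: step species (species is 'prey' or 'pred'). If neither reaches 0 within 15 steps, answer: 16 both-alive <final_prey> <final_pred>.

Answer: 16 both-alive 1 4

Derivation:
Step 1: prey: 35+7-13=29; pred: 13+9-2=20
Step 2: prey: 29+5-17=17; pred: 20+11-4=27
Step 3: prey: 17+3-13=7; pred: 27+9-5=31
Step 4: prey: 7+1-6=2; pred: 31+4-6=29
Step 5: prey: 2+0-1=1; pred: 29+1-5=25
Step 6: prey: 1+0-0=1; pred: 25+0-5=20
Step 7: prey: 1+0-0=1; pred: 20+0-4=16
Step 8: prey: 1+0-0=1; pred: 16+0-3=13
Step 9: prey: 1+0-0=1; pred: 13+0-2=11
Step 10: prey: 1+0-0=1; pred: 11+0-2=9
Step 11: prey: 1+0-0=1; pred: 9+0-1=8
Step 12: prey: 1+0-0=1; pred: 8+0-1=7
Step 13: prey: 1+0-0=1; pred: 7+0-1=6
Step 14: prey: 1+0-0=1; pred: 6+0-1=5
Step 15: prey: 1+0-0=1; pred: 5+0-1=4
No extinction within 15 steps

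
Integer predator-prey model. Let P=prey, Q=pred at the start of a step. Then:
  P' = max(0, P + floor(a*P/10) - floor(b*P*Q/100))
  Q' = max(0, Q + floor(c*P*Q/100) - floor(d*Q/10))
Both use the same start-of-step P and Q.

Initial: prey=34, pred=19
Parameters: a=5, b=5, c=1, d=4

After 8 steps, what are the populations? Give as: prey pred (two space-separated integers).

Step 1: prey: 34+17-32=19; pred: 19+6-7=18
Step 2: prey: 19+9-17=11; pred: 18+3-7=14
Step 3: prey: 11+5-7=9; pred: 14+1-5=10
Step 4: prey: 9+4-4=9; pred: 10+0-4=6
Step 5: prey: 9+4-2=11; pred: 6+0-2=4
Step 6: prey: 11+5-2=14; pred: 4+0-1=3
Step 7: prey: 14+7-2=19; pred: 3+0-1=2
Step 8: prey: 19+9-1=27; pred: 2+0-0=2

Answer: 27 2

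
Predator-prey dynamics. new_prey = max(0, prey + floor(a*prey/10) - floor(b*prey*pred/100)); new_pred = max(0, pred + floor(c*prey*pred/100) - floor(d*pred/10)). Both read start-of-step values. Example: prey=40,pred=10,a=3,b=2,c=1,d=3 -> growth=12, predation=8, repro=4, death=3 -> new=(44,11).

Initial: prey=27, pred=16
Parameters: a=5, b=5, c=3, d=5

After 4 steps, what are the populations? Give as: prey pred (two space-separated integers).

Step 1: prey: 27+13-21=19; pred: 16+12-8=20
Step 2: prey: 19+9-19=9; pred: 20+11-10=21
Step 3: prey: 9+4-9=4; pred: 21+5-10=16
Step 4: prey: 4+2-3=3; pred: 16+1-8=9

Answer: 3 9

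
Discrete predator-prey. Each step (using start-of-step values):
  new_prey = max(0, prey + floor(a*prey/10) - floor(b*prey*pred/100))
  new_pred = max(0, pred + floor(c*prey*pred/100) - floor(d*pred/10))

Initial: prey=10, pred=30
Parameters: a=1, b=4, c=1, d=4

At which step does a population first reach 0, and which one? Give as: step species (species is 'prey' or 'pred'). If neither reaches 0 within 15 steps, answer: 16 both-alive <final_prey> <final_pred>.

Step 1: prey: 10+1-12=0; pred: 30+3-12=21
First extinction: prey at step 1

Answer: 1 prey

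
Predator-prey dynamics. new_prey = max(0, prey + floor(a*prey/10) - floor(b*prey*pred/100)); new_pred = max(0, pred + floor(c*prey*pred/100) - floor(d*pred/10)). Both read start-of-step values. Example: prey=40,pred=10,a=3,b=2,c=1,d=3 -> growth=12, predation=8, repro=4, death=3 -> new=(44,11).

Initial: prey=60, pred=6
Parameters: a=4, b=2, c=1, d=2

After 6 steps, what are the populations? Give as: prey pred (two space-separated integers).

Answer: 0 106

Derivation:
Step 1: prey: 60+24-7=77; pred: 6+3-1=8
Step 2: prey: 77+30-12=95; pred: 8+6-1=13
Step 3: prey: 95+38-24=109; pred: 13+12-2=23
Step 4: prey: 109+43-50=102; pred: 23+25-4=44
Step 5: prey: 102+40-89=53; pred: 44+44-8=80
Step 6: prey: 53+21-84=0; pred: 80+42-16=106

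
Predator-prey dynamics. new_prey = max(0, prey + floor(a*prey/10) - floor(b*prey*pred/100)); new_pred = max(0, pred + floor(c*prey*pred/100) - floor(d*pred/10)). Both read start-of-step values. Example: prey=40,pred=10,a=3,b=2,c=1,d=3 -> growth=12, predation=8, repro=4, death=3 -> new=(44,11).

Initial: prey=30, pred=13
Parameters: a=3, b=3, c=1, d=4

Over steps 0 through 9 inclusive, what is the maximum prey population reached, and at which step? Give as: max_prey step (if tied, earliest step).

Answer: 45 9

Derivation:
Step 1: prey: 30+9-11=28; pred: 13+3-5=11
Step 2: prey: 28+8-9=27; pred: 11+3-4=10
Step 3: prey: 27+8-8=27; pred: 10+2-4=8
Step 4: prey: 27+8-6=29; pred: 8+2-3=7
Step 5: prey: 29+8-6=31; pred: 7+2-2=7
Step 6: prey: 31+9-6=34; pred: 7+2-2=7
Step 7: prey: 34+10-7=37; pred: 7+2-2=7
Step 8: prey: 37+11-7=41; pred: 7+2-2=7
Step 9: prey: 41+12-8=45; pred: 7+2-2=7
Max prey = 45 at step 9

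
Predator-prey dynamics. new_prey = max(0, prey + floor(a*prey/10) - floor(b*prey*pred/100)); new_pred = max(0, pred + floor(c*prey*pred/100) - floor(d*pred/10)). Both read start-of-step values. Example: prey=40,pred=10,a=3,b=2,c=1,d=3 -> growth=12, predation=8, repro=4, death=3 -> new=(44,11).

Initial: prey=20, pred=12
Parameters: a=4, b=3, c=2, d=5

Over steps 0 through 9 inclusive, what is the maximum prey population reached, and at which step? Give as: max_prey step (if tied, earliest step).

Step 1: prey: 20+8-7=21; pred: 12+4-6=10
Step 2: prey: 21+8-6=23; pred: 10+4-5=9
Step 3: prey: 23+9-6=26; pred: 9+4-4=9
Step 4: prey: 26+10-7=29; pred: 9+4-4=9
Step 5: prey: 29+11-7=33; pred: 9+5-4=10
Step 6: prey: 33+13-9=37; pred: 10+6-5=11
Step 7: prey: 37+14-12=39; pred: 11+8-5=14
Step 8: prey: 39+15-16=38; pred: 14+10-7=17
Step 9: prey: 38+15-19=34; pred: 17+12-8=21
Max prey = 39 at step 7

Answer: 39 7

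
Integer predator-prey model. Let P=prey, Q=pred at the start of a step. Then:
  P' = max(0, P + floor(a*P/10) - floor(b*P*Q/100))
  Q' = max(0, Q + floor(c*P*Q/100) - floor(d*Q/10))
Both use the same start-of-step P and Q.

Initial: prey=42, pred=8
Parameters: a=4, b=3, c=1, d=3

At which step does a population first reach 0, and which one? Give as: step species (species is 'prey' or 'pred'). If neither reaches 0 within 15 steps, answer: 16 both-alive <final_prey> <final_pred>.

Answer: 16 both-alive 10 4

Derivation:
Step 1: prey: 42+16-10=48; pred: 8+3-2=9
Step 2: prey: 48+19-12=55; pred: 9+4-2=11
Step 3: prey: 55+22-18=59; pred: 11+6-3=14
Step 4: prey: 59+23-24=58; pred: 14+8-4=18
Step 5: prey: 58+23-31=50; pred: 18+10-5=23
Step 6: prey: 50+20-34=36; pred: 23+11-6=28
Step 7: prey: 36+14-30=20; pred: 28+10-8=30
Step 8: prey: 20+8-18=10; pred: 30+6-9=27
Step 9: prey: 10+4-8=6; pred: 27+2-8=21
Step 10: prey: 6+2-3=5; pred: 21+1-6=16
Step 11: prey: 5+2-2=5; pred: 16+0-4=12
Step 12: prey: 5+2-1=6; pred: 12+0-3=9
Step 13: prey: 6+2-1=7; pred: 9+0-2=7
Step 14: prey: 7+2-1=8; pred: 7+0-2=5
Step 15: prey: 8+3-1=10; pred: 5+0-1=4
No extinction within 15 steps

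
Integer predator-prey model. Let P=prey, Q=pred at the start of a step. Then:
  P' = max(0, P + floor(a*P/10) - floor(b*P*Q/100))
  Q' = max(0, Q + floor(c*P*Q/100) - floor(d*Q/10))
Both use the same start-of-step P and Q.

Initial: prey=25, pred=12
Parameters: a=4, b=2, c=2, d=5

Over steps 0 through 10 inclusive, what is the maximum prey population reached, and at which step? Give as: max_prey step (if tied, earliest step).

Answer: 47 5

Derivation:
Step 1: prey: 25+10-6=29; pred: 12+6-6=12
Step 2: prey: 29+11-6=34; pred: 12+6-6=12
Step 3: prey: 34+13-8=39; pred: 12+8-6=14
Step 4: prey: 39+15-10=44; pred: 14+10-7=17
Step 5: prey: 44+17-14=47; pred: 17+14-8=23
Step 6: prey: 47+18-21=44; pred: 23+21-11=33
Step 7: prey: 44+17-29=32; pred: 33+29-16=46
Step 8: prey: 32+12-29=15; pred: 46+29-23=52
Step 9: prey: 15+6-15=6; pred: 52+15-26=41
Step 10: prey: 6+2-4=4; pred: 41+4-20=25
Max prey = 47 at step 5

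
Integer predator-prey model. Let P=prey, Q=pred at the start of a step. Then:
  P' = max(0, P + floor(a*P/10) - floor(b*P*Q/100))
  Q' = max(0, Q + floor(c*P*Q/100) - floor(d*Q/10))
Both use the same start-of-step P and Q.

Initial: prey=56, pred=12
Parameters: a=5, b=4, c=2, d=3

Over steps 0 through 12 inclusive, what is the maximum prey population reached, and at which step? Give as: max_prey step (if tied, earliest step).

Answer: 58 1

Derivation:
Step 1: prey: 56+28-26=58; pred: 12+13-3=22
Step 2: prey: 58+29-51=36; pred: 22+25-6=41
Step 3: prey: 36+18-59=0; pred: 41+29-12=58
Step 4: prey: 0+0-0=0; pred: 58+0-17=41
Step 5: prey: 0+0-0=0; pred: 41+0-12=29
Step 6: prey: 0+0-0=0; pred: 29+0-8=21
Step 7: prey: 0+0-0=0; pred: 21+0-6=15
Step 8: prey: 0+0-0=0; pred: 15+0-4=11
Step 9: prey: 0+0-0=0; pred: 11+0-3=8
Step 10: prey: 0+0-0=0; pred: 8+0-2=6
Step 11: prey: 0+0-0=0; pred: 6+0-1=5
Step 12: prey: 0+0-0=0; pred: 5+0-1=4
Max prey = 58 at step 1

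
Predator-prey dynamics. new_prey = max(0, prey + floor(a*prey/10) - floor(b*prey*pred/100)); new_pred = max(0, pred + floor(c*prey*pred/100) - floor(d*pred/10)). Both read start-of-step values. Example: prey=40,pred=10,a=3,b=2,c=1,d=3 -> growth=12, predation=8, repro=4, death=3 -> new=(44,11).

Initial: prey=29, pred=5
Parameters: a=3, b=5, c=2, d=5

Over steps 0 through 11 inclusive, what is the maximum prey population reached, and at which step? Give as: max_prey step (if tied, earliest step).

Step 1: prey: 29+8-7=30; pred: 5+2-2=5
Step 2: prey: 30+9-7=32; pred: 5+3-2=6
Step 3: prey: 32+9-9=32; pred: 6+3-3=6
Step 4: prey: 32+9-9=32; pred: 6+3-3=6
Step 5: prey: 32+9-9=32; pred: 6+3-3=6
Step 6: prey: 32+9-9=32; pred: 6+3-3=6
Step 7: prey: 32+9-9=32; pred: 6+3-3=6
Step 8: prey: 32+9-9=32; pred: 6+3-3=6
Step 9: prey: 32+9-9=32; pred: 6+3-3=6
Step 10: prey: 32+9-9=32; pred: 6+3-3=6
Step 11: prey: 32+9-9=32; pred: 6+3-3=6
Max prey = 32 at step 2

Answer: 32 2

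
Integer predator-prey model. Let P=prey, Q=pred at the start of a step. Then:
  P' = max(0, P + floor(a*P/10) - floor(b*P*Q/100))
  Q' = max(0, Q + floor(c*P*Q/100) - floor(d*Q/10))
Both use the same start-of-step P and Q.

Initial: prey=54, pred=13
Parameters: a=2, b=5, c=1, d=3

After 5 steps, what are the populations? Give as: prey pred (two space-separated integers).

Step 1: prey: 54+10-35=29; pred: 13+7-3=17
Step 2: prey: 29+5-24=10; pred: 17+4-5=16
Step 3: prey: 10+2-8=4; pred: 16+1-4=13
Step 4: prey: 4+0-2=2; pred: 13+0-3=10
Step 5: prey: 2+0-1=1; pred: 10+0-3=7

Answer: 1 7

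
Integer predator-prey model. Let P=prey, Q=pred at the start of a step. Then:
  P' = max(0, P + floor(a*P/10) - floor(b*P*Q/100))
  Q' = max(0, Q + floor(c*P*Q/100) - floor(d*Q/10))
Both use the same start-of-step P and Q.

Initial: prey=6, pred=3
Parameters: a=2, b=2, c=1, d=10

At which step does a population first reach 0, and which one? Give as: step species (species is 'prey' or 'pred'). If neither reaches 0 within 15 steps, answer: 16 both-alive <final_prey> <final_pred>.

Step 1: prey: 6+1-0=7; pred: 3+0-3=0
First extinction: pred at step 1

Answer: 1 pred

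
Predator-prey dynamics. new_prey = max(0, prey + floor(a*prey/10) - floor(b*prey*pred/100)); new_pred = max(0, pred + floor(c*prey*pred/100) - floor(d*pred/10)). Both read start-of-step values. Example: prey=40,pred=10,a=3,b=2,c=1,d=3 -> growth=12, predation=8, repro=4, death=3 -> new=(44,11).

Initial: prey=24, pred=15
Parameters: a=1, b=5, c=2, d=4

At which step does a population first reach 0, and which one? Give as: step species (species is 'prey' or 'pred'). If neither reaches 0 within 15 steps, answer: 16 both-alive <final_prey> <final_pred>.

Step 1: prey: 24+2-18=8; pred: 15+7-6=16
Step 2: prey: 8+0-6=2; pred: 16+2-6=12
Step 3: prey: 2+0-1=1; pred: 12+0-4=8
Step 4: prey: 1+0-0=1; pred: 8+0-3=5
Step 5: prey: 1+0-0=1; pred: 5+0-2=3
Step 6: prey: 1+0-0=1; pred: 3+0-1=2
Step 7: prey: 1+0-0=1; pred: 2+0-0=2
Steps 8-15: state stable at prey=1, pred=2 (no change)
No extinction within 15 steps

Answer: 16 both-alive 1 2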